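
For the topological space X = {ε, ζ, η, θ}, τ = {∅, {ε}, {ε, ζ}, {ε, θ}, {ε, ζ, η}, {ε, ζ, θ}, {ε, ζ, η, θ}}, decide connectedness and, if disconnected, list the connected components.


(X, τ) is connected.

Find clopen sets (U ∈ τ with X ∖ U ∈ τ):
  U = ∅, X ∖ U = {ε, ζ, η, θ} — both open, so U is clopen.
  U = {ε, ζ, η, θ}, X ∖ U = ∅ — both open, so U is clopen.
Only trivial clopens (∅ and X) exist, so (X, τ) is connected.
Compute connected components by grouping points that agree on all clopens:
  component: {ε, ζ, η, θ}


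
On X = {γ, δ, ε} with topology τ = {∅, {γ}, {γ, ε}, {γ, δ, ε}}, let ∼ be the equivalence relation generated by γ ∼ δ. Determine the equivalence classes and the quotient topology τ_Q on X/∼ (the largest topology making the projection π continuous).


X/∼ = {[γ=δ], [ε]}; |τ_Q| = 2.

Equivalence classes: [γ=δ], [ε].
Quotient map π: X → X/∼ sends γ ↦ [γ=δ], δ ↦ [γ=δ], ε ↦ [ε].
For each subset V ⊆ X/∼, compute π^{-1}(V) ⊆ X and check whether π^{-1}(V) ∈ τ. V is open in τ_Q iff π^{-1}(V) ∈ τ.
  V = {}: π^{-1}(V) = ∅ ∈ τ ✓.
  V = {[γ=δ]}: π^{-1}(V) = {γ, δ} ∉ τ ✗.
  V = {[ε]}: π^{-1}(V) = {ε} ∉ τ ✗.
  V = {[γ=δ], [ε]}: π^{-1}(V) = {γ, δ, ε} ∈ τ ✓.
Open sets in the quotient: τ_Q = {{}, {[γ=δ], [ε]}} (2 elements).


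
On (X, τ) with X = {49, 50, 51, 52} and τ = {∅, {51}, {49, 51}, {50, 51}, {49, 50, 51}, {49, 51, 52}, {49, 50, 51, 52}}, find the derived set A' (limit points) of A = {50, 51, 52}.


A' = {49, 50, 52}

For each x ∈ X, list the open sets U ∈ τ with x ∈ U, then check whether U ∩ (A ∖ {x}) ≠ ∅ for every such U.
  x = 49: opens ∋ x are {49, 51}, {49, 50, 51}, {49, 51, 52}, {49, 50, 51, 52}; each meets A ∖ {49}, so x IS a limit point.
  x = 50: opens ∋ x are {50, 51}, {49, 50, 51}, {49, 50, 51, 52}; each meets A ∖ {50}, so x IS a limit point.
  x = 51: open {51} ∋ x has {51} ∩ (A ∖ {51}) = ∅, so x is NOT a limit point.
  x = 52: opens ∋ x are {49, 51, 52}, {49, 50, 51, 52}; each meets A ∖ {52}, so x IS a limit point.
Collecting: A' = {49, 50, 52}.


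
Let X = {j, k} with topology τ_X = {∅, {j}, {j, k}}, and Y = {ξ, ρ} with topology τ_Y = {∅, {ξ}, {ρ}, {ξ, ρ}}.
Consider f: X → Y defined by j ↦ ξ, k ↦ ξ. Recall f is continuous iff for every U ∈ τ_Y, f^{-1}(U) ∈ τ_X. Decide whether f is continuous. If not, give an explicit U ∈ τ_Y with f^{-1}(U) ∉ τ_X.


f IS continuous.

Compute f^{-1}(U) for each U ∈ τ_Y:
  U = ∅: f^{-1}(U) = ∅ ∈ τ_X ✓.
  U = {ξ}: f^{-1}(U) = {j, k} ∈ τ_X ✓.
  U = {ρ}: f^{-1}(U) = ∅ ∈ τ_X ✓.
  U = {ξ, ρ}: f^{-1}(U) = {j, k} ∈ τ_X ✓.
Every preimage lies in τ_X, so f IS continuous.


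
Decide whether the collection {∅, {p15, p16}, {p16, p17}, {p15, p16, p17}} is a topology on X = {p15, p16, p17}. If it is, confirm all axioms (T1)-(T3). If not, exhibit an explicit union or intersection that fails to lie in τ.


τ is NOT a topology on X.

Axiom (T1): ∅ ∈ τ? Yes; X ∈ τ? Yes.
Axiom (T2/T3): check pairwise unions and intersections of members of τ.
Counterexample for (T3): {p15, p16} ∩ {p16, p17} = {p16} ∉ τ. Therefore τ is NOT a topology.


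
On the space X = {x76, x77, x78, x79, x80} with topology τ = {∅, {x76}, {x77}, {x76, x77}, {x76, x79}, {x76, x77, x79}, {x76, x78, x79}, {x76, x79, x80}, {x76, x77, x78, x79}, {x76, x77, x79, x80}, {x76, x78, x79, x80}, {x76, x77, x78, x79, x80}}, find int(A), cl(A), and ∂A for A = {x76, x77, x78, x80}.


int(A) = {x76, x77}, cl(A) = {x76, x77, x78, x79, x80}, ∂A = {x78, x79, x80}.

Closed sets in (X, τ) are complements of opens:
  closed(X, τ) = {∅, {x77}, {x78}, {x80}, {x77, x78}, {x77, x80}, {x78, x80}, {x77, x78, x80}, {x78, x79, x80}, {x76, x78, x79, x80}, {x77, x78, x79, x80}, {x76, x77, x78, x79, x80}}.
int(A) = ⋃ {U ∈ τ : U ⊆ A}. Opens contained in A: ∅, {x76}, {x77}, {x76, x77}.
Taking the union of these: int(A) = {x76, x77}.
cl(A) = ⋂ {C closed : A ⊆ C}. Closed sets containing A: {x76, x77, x78, x79, x80}.
Intersecting these: cl(A) = {x76, x77, x78, x79, x80}.
∂A = cl(A) ∖ int(A) = {x76, x77, x78, x79, x80} ∖ {x76, x77} = {x78, x79, x80}.


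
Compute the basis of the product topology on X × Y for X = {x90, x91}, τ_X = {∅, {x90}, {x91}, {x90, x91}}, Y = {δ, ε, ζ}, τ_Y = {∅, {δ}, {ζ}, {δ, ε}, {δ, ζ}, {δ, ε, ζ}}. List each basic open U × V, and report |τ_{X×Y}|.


Basis B = {∅ × ∅, {x90} × {δ}, {x90} × {ζ}, {x91} × {δ}, {x91} × {ζ}, {x90} × {δ, ε}, {x90} × {δ, ζ}, {x90, x91} × {δ}, {x90, x91} × {ζ}, {x91} × {δ, ε}, {x91} × {δ, ζ}, {x90} × {δ, ε, ζ}, {x91} × {δ, ε, ζ}, {x90, x91} × {δ, ε}, {x90, x91} × {δ, ζ}, {x90, x91} × {δ, ε, ζ}}; |τ_{X×Y}| = 36.

Enumerate products U × V with U ∈ τ_X, V ∈ τ_Y (deduplicated):
  ∅ × ∅ = {} (∅)
  {x90} × {δ} = {(x90,δ)}
  {x90} × {ζ} = {(x90,ζ)}
  {x91} × {δ} = {(x91,δ)}
  {x91} × {ζ} = {(x91,ζ)}
  {x90} × {δ, ε} = {(x90,δ), (x90,ε)}
  {x90} × {δ, ζ} = {(x90,δ), (x90,ζ)}
  {x90, x91} × {δ} = {(x90,δ), (x91,δ)}
  {x90, x91} × {ζ} = {(x90,ζ), (x91,ζ)}
  {x91} × {δ, ε} = {(x91,δ), (x91,ε)}
  {x91} × {δ, ζ} = {(x91,δ), (x91,ζ)}
  {x90} × {δ, ε, ζ} = {(x90,δ), (x90,ε), (x90,ζ)}
  {x91} × {δ, ε, ζ} = {(x91,δ), (x91,ε), (x91,ζ)}
  {x90, x91} × {δ, ε} = {(x90,δ), (x90,ε), (x91,δ), (x91,ε)}
  {x90, x91} × {δ, ζ} = {(x90,δ), (x90,ζ), (x91,δ), (x91,ζ)}
  {x90, x91} × {δ, ε, ζ} = {(x90,δ), (x90,ε), (x90,ζ), (x91,δ), (x91,ε), (x91,ζ)}
These 16 distinct sets form the basis B.
Close under arbitrary unions to get τ_{X×Y}; counting gives |τ_{X×Y}| = 36.


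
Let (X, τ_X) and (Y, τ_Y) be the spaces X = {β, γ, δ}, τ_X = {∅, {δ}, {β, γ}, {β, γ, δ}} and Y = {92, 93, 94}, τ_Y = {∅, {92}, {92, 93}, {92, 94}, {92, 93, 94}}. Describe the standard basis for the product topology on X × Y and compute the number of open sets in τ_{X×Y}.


Basis B = {∅ × ∅, {δ} × {92}, {β, γ} × {92}, {δ} × {92, 93}, {δ} × {92, 94}, {β, γ, δ} × {92}, {δ} × {92, 93, 94}, {β, γ} × {92, 93}, {β, γ} × {92, 94}, {β, γ} × {92, 93, 94}, {β, γ, δ} × {92, 93}, {β, γ, δ} × {92, 94}, {β, γ, δ} × {92, 93, 94}}; |τ_{X×Y}| = 25.

Enumerate products U × V with U ∈ τ_X, V ∈ τ_Y (deduplicated):
  ∅ × ∅ = {} (∅)
  {δ} × {92} = {(δ,92)}
  {β, γ} × {92} = {(β,92), (γ,92)}
  {δ} × {92, 93} = {(δ,92), (δ,93)}
  {δ} × {92, 94} = {(δ,92), (δ,94)}
  {β, γ, δ} × {92} = {(β,92), (γ,92), (δ,92)}
  {δ} × {92, 93, 94} = {(δ,92), (δ,93), (δ,94)}
  {β, γ} × {92, 93} = {(β,92), (β,93), (γ,92), (γ,93)}
  {β, γ} × {92, 94} = {(β,92), (β,94), (γ,92), (γ,94)}
  {β, γ} × {92, 93, 94} = {(β,92), (β,93), (β,94), (γ,92), (γ,93), (γ,94)}
  {β, γ, δ} × {92, 93} = {(β,92), (β,93), (γ,92), (γ,93), (δ,92), (δ,93)}
  {β, γ, δ} × {92, 94} = {(β,92), (β,94), (γ,92), (γ,94), (δ,92), (δ,94)}
  {β, γ, δ} × {92, 93, 94} = {(β,92), (β,93), (β,94), (γ,92), (γ,93), (γ,94), (δ,92), (δ,93), (δ,94)}
These 13 distinct sets form the basis B.
Close under arbitrary unions to get τ_{X×Y}; counting gives |τ_{X×Y}| = 25.


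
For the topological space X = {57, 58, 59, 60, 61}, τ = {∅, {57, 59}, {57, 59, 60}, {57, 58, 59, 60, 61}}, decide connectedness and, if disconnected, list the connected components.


(X, τ) is connected.

Find clopen sets (U ∈ τ with X ∖ U ∈ τ):
  U = ∅, X ∖ U = {57, 58, 59, 60, 61} — both open, so U is clopen.
  U = {57, 58, 59, 60, 61}, X ∖ U = ∅ — both open, so U is clopen.
Only trivial clopens (∅ and X) exist, so (X, τ) is connected.
Compute connected components by grouping points that agree on all clopens:
  component: {57, 58, 59, 60, 61}


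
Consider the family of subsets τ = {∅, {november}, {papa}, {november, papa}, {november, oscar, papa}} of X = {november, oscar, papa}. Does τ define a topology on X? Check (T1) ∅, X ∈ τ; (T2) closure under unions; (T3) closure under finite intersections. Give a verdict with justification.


τ IS a topology on X.

Axiom (T1): ∅ ∈ τ? Yes; X ∈ τ? Yes.
Axiom (T2/T3): check pairwise unions and intersections of members of τ.
All pairwise intersections and unions checked — each lies in τ. Therefore τ satisfies (T1), (T2), (T3): it IS a topology on X.


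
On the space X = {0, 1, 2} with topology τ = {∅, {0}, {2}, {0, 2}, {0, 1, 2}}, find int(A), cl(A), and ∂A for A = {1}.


int(A) = ∅, cl(A) = {1}, ∂A = {1}.

Closed sets in (X, τ) are complements of opens:
  closed(X, τ) = {∅, {1}, {0, 1}, {1, 2}, {0, 1, 2}}.
int(A) = ⋃ {U ∈ τ : U ⊆ A}. Opens contained in A: ∅.
Taking the union of these: int(A) = ∅.
cl(A) = ⋂ {C closed : A ⊆ C}. Closed sets containing A: {1}, {0, 1}, {1, 2}, {0, 1, 2}.
Intersecting these: cl(A) = {1}.
∂A = cl(A) ∖ int(A) = {1} ∖ ∅ = {1}.


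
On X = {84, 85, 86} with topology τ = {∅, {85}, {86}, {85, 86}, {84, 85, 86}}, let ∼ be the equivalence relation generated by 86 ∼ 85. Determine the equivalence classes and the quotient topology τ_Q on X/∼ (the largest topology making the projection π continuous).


X/∼ = {[84], [85=86]}; |τ_Q| = 3.

Equivalence classes: [84], [85=86].
Quotient map π: X → X/∼ sends 84 ↦ [84], 85 ↦ [85=86], 86 ↦ [85=86].
For each subset V ⊆ X/∼, compute π^{-1}(V) ⊆ X and check whether π^{-1}(V) ∈ τ. V is open in τ_Q iff π^{-1}(V) ∈ τ.
  V = {}: π^{-1}(V) = ∅ ∈ τ ✓.
  V = {[84]}: π^{-1}(V) = {84} ∉ τ ✗.
  V = {[85=86]}: π^{-1}(V) = {85, 86} ∈ τ ✓.
  V = {[84], [85=86]}: π^{-1}(V) = {84, 85, 86} ∈ τ ✓.
Open sets in the quotient: τ_Q = {{}, {[85=86]}, {[84], [85=86]}} (3 elements).


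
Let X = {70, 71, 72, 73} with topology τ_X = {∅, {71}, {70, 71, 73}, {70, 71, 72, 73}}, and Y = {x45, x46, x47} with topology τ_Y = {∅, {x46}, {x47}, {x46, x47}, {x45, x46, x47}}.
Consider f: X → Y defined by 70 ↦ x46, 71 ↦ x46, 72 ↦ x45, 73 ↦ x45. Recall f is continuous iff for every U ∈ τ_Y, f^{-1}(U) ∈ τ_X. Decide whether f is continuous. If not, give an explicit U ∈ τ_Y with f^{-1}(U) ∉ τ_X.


f is NOT continuous.

Compute f^{-1}(U) for each U ∈ τ_Y:
  U = ∅: f^{-1}(U) = ∅ ∈ τ_X ✓.
  U = {x46}: f^{-1}(U) = {70, 71} ∉ τ_X ✗.
  U = {x47}: f^{-1}(U) = ∅ ∈ τ_X ✓.
  U = {x46, x47}: f^{-1}(U) = {70, 71} ∉ τ_X ✗.
  U = {x45, x46, x47}: f^{-1}(U) = {70, 71, 72, 73} ∈ τ_X ✓.
Found U = {x46} with f^{-1}(U) = {70, 71} not in τ_X. Therefore f is NOT continuous.


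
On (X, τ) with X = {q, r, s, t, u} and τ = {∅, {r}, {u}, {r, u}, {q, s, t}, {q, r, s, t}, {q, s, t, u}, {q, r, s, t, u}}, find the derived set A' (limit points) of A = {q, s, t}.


A' = {q, s, t}

For each x ∈ X, list the open sets U ∈ τ with x ∈ U, then check whether U ∩ (A ∖ {x}) ≠ ∅ for every such U.
  x = q: opens ∋ x are {q, s, t}, {q, r, s, t}, {q, s, t, u}, {q, r, s, t, u}; each meets A ∖ {q}, so x IS a limit point.
  x = r: open {r} ∋ x has {r} ∩ (A ∖ {r}) = ∅, so x is NOT a limit point.
  x = s: opens ∋ x are {q, s, t}, {q, r, s, t}, {q, s, t, u}, {q, r, s, t, u}; each meets A ∖ {s}, so x IS a limit point.
  x = t: opens ∋ x are {q, s, t}, {q, r, s, t}, {q, s, t, u}, {q, r, s, t, u}; each meets A ∖ {t}, so x IS a limit point.
  x = u: open {u} ∋ x has {u} ∩ (A ∖ {u}) = ∅, so x is NOT a limit point.
Collecting: A' = {q, s, t}.


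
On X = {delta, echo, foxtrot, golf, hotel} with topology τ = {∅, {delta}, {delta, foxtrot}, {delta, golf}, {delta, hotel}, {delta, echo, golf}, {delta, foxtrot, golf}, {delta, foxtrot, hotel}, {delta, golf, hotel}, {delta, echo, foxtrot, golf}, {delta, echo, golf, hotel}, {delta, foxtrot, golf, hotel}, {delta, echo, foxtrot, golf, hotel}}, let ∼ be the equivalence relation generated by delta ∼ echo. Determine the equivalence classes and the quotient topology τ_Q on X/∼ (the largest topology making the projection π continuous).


X/∼ = {[delta=echo], [foxtrot], [golf], [hotel]}; |τ_Q| = 5.

Equivalence classes: [delta=echo], [foxtrot], [golf], [hotel].
Quotient map π: X → X/∼ sends delta ↦ [delta=echo], echo ↦ [delta=echo], foxtrot ↦ [foxtrot], golf ↦ [golf], hotel ↦ [hotel].
For each subset V ⊆ X/∼, compute π^{-1}(V) ⊆ X and check whether π^{-1}(V) ∈ τ. V is open in τ_Q iff π^{-1}(V) ∈ τ.
  V = {}: π^{-1}(V) = ∅ ∈ τ ✓.
  V = {[delta=echo]}: π^{-1}(V) = {delta, echo} ∉ τ ✗.
  V = {[foxtrot]}: π^{-1}(V) = {foxtrot} ∉ τ ✗.
  V = {[delta=echo], [foxtrot]}: π^{-1}(V) = {delta, echo, foxtrot} ∉ τ ✗.
  V = {[golf]}: π^{-1}(V) = {golf} ∉ τ ✗.
  V = {[delta=echo], [golf]}: π^{-1}(V) = {delta, echo, golf} ∈ τ ✓.
  V = {[foxtrot], [golf]}: π^{-1}(V) = {foxtrot, golf} ∉ τ ✗.
  V = {[delta=echo], [foxtrot], [golf]}: π^{-1}(V) = {delta, echo, foxtrot, golf} ∈ τ ✓.
  V = {[hotel]}: π^{-1}(V) = {hotel} ∉ τ ✗.
  V = {[delta=echo], [hotel]}: π^{-1}(V) = {delta, echo, hotel} ∉ τ ✗.
  V = {[foxtrot], [hotel]}: π^{-1}(V) = {foxtrot, hotel} ∉ τ ✗.
  V = {[delta=echo], [foxtrot], [hotel]}: π^{-1}(V) = {delta, echo, foxtrot, hotel} ∉ τ ✗.
  V = {[golf], [hotel]}: π^{-1}(V) = {golf, hotel} ∉ τ ✗.
  V = {[delta=echo], [golf], [hotel]}: π^{-1}(V) = {delta, echo, golf, hotel} ∈ τ ✓.
  V = {[foxtrot], [golf], [hotel]}: π^{-1}(V) = {foxtrot, golf, hotel} ∉ τ ✗.
  V = {[delta=echo], [foxtrot], [golf], [hotel]}: π^{-1}(V) = {delta, echo, foxtrot, golf, hotel} ∈ τ ✓.
Open sets in the quotient: τ_Q = {{}, {[delta=echo], [golf]}, {[delta=echo], [foxtrot], [golf]}, {[delta=echo], [golf], [hotel]}, {[delta=echo], [foxtrot], [golf], [hotel]}} (5 elements).


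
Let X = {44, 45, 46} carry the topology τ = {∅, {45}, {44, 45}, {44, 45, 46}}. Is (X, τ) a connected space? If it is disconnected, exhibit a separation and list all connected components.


(X, τ) is connected.

Find clopen sets (U ∈ τ with X ∖ U ∈ τ):
  U = ∅, X ∖ U = {44, 45, 46} — both open, so U is clopen.
  U = {44, 45, 46}, X ∖ U = ∅ — both open, so U is clopen.
Only trivial clopens (∅ and X) exist, so (X, τ) is connected.
Compute connected components by grouping points that agree on all clopens:
  component: {44, 45, 46}


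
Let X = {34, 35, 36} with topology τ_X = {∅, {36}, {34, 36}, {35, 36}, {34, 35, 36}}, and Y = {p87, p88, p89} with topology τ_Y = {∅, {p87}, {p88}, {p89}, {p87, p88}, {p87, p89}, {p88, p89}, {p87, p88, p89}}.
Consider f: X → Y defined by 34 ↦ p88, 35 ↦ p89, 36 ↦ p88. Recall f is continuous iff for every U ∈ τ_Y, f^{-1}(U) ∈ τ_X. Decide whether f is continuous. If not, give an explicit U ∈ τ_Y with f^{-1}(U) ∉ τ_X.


f is NOT continuous.

Compute f^{-1}(U) for each U ∈ τ_Y:
  U = ∅: f^{-1}(U) = ∅ ∈ τ_X ✓.
  U = {p87}: f^{-1}(U) = ∅ ∈ τ_X ✓.
  U = {p88}: f^{-1}(U) = {34, 36} ∈ τ_X ✓.
  U = {p89}: f^{-1}(U) = {35} ∉ τ_X ✗.
  U = {p87, p88}: f^{-1}(U) = {34, 36} ∈ τ_X ✓.
  U = {p87, p89}: f^{-1}(U) = {35} ∉ τ_X ✗.
  U = {p88, p89}: f^{-1}(U) = {34, 35, 36} ∈ τ_X ✓.
  U = {p87, p88, p89}: f^{-1}(U) = {34, 35, 36} ∈ τ_X ✓.
Found U = {p89} with f^{-1}(U) = {35} not in τ_X. Therefore f is NOT continuous.


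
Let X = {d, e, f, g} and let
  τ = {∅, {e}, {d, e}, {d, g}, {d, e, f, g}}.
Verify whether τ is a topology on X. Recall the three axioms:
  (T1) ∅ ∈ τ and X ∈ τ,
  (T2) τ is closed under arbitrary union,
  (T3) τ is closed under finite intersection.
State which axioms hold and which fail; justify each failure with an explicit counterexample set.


τ is NOT a topology on X.

Axiom (T1): ∅ ∈ τ? Yes; X ∈ τ? Yes.
Axiom (T2/T3): check pairwise unions and intersections of members of τ.
Counterexample for (T2): {e} ∪ {d, g} = {d, e, g} ∉ τ. Therefore τ is NOT a topology.


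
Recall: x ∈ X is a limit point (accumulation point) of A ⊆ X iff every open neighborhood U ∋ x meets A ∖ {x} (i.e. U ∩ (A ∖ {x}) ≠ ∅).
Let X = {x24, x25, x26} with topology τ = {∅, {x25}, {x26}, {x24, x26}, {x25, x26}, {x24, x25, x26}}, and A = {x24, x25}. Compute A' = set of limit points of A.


A' = ∅

For each x ∈ X, list the open sets U ∈ τ with x ∈ U, then check whether U ∩ (A ∖ {x}) ≠ ∅ for every such U.
  x = x24: open {x24, x26} ∋ x has {x24, x26} ∩ (A ∖ {x24}) = ∅, so x is NOT a limit point.
  x = x25: open {x25} ∋ x has {x25} ∩ (A ∖ {x25}) = ∅, so x is NOT a limit point.
  x = x26: open {x26} ∋ x has {x26} ∩ (A ∖ {x26}) = ∅, so x is NOT a limit point.
Collecting: A' = ∅.


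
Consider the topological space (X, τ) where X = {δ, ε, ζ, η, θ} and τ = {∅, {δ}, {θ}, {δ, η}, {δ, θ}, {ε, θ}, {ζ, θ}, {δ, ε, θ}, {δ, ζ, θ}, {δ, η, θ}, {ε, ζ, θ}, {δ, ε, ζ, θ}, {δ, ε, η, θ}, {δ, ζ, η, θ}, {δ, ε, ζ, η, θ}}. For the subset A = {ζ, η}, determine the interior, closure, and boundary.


int(A) = ∅, cl(A) = {ζ, η}, ∂A = {ζ, η}.

Closed sets in (X, τ) are complements of opens:
  closed(X, τ) = {∅, {ε}, {ζ}, {η}, {δ, η}, {ε, ζ}, {ε, η}, {ζ, η}, {δ, ε, η}, {δ, ζ, η}, {ε, ζ, η}, {ε, ζ, θ}, {δ, ε, ζ, η}, {ε, ζ, η, θ}, {δ, ε, ζ, η, θ}}.
int(A) = ⋃ {U ∈ τ : U ⊆ A}. Opens contained in A: ∅.
Taking the union of these: int(A) = ∅.
cl(A) = ⋂ {C closed : A ⊆ C}. Closed sets containing A: {ζ, η}, {δ, ζ, η}, {ε, ζ, η}, {δ, ε, ζ, η}, {ε, ζ, η, θ}, {δ, ε, ζ, η, θ}.
Intersecting these: cl(A) = {ζ, η}.
∂A = cl(A) ∖ int(A) = {ζ, η} ∖ ∅ = {ζ, η}.


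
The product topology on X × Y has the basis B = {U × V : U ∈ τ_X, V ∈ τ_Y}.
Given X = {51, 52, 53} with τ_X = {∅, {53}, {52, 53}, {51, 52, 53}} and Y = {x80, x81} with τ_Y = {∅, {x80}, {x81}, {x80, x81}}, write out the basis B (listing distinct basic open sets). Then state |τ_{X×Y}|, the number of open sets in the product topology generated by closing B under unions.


Basis B = {∅ × ∅, {53} × {x80}, {53} × {x81}, {52, 53} × {x80}, {52, 53} × {x81}, {53} × {x80, x81}, {51, 52, 53} × {x80}, {51, 52, 53} × {x81}, {52, 53} × {x80, x81}, {51, 52, 53} × {x80, x81}}; |τ_{X×Y}| = 16.

Enumerate products U × V with U ∈ τ_X, V ∈ τ_Y (deduplicated):
  ∅ × ∅ = {} (∅)
  {53} × {x80} = {(53,x80)}
  {53} × {x81} = {(53,x81)}
  {52, 53} × {x80} = {(52,x80), (53,x80)}
  {52, 53} × {x81} = {(52,x81), (53,x81)}
  {53} × {x80, x81} = {(53,x80), (53,x81)}
  {51, 52, 53} × {x80} = {(51,x80), (52,x80), (53,x80)}
  {51, 52, 53} × {x81} = {(51,x81), (52,x81), (53,x81)}
  {52, 53} × {x80, x81} = {(52,x80), (52,x81), (53,x80), (53,x81)}
  {51, 52, 53} × {x80, x81} = {(51,x80), (51,x81), (52,x80), (52,x81), (53,x80), (53,x81)}
These 10 distinct sets form the basis B.
Close under arbitrary unions to get τ_{X×Y}; counting gives |τ_{X×Y}| = 16.


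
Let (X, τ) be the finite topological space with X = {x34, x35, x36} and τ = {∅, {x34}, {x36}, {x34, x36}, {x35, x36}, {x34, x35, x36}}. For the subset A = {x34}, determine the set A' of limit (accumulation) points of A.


A' = ∅

For each x ∈ X, list the open sets U ∈ τ with x ∈ U, then check whether U ∩ (A ∖ {x}) ≠ ∅ for every such U.
  x = x34: open {x34} ∋ x has {x34} ∩ (A ∖ {x34}) = ∅, so x is NOT a limit point.
  x = x35: open {x35, x36} ∋ x has {x35, x36} ∩ (A ∖ {x35}) = ∅, so x is NOT a limit point.
  x = x36: open {x36} ∋ x has {x36} ∩ (A ∖ {x36}) = ∅, so x is NOT a limit point.
Collecting: A' = ∅.


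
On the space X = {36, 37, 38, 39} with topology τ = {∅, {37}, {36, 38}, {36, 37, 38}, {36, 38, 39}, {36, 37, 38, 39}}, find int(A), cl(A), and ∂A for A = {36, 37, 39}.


int(A) = {37}, cl(A) = {36, 37, 38, 39}, ∂A = {36, 38, 39}.

Closed sets in (X, τ) are complements of opens:
  closed(X, τ) = {∅, {37}, {39}, {37, 39}, {36, 38, 39}, {36, 37, 38, 39}}.
int(A) = ⋃ {U ∈ τ : U ⊆ A}. Opens contained in A: ∅, {37}.
Taking the union of these: int(A) = {37}.
cl(A) = ⋂ {C closed : A ⊆ C}. Closed sets containing A: {36, 37, 38, 39}.
Intersecting these: cl(A) = {36, 37, 38, 39}.
∂A = cl(A) ∖ int(A) = {36, 37, 38, 39} ∖ {37} = {36, 38, 39}.


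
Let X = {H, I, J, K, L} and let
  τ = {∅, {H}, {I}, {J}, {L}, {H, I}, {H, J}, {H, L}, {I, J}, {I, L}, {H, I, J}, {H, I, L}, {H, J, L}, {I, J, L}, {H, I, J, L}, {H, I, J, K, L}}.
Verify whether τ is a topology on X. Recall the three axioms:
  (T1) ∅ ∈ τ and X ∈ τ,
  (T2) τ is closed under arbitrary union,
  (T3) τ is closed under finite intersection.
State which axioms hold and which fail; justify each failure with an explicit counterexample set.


τ is NOT a topology on X.

Axiom (T1): ∅ ∈ τ? Yes; X ∈ τ? Yes.
Axiom (T2/T3): check pairwise unions and intersections of members of τ.
Counterexample for (T2): {J} ∪ {L} = {J, L} ∉ τ. Therefore τ is NOT a topology.


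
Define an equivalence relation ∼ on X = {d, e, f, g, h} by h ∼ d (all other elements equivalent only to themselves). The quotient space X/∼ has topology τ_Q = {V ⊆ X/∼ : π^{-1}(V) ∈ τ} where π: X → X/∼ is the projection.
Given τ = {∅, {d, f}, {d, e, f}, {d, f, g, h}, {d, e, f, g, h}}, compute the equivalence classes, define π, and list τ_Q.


X/∼ = {[d=h], [e], [f], [g]}; |τ_Q| = 3.

Equivalence classes: [d=h], [e], [f], [g].
Quotient map π: X → X/∼ sends d ↦ [d=h], e ↦ [e], f ↦ [f], g ↦ [g], h ↦ [d=h].
For each subset V ⊆ X/∼, compute π^{-1}(V) ⊆ X and check whether π^{-1}(V) ∈ τ. V is open in τ_Q iff π^{-1}(V) ∈ τ.
  V = {}: π^{-1}(V) = ∅ ∈ τ ✓.
  V = {[d=h]}: π^{-1}(V) = {d, h} ∉ τ ✗.
  V = {[e]}: π^{-1}(V) = {e} ∉ τ ✗.
  V = {[d=h], [e]}: π^{-1}(V) = {d, e, h} ∉ τ ✗.
  V = {[f]}: π^{-1}(V) = {f} ∉ τ ✗.
  V = {[d=h], [f]}: π^{-1}(V) = {d, f, h} ∉ τ ✗.
  V = {[e], [f]}: π^{-1}(V) = {e, f} ∉ τ ✗.
  V = {[d=h], [e], [f]}: π^{-1}(V) = {d, e, f, h} ∉ τ ✗.
  V = {[g]}: π^{-1}(V) = {g} ∉ τ ✗.
  V = {[d=h], [g]}: π^{-1}(V) = {d, g, h} ∉ τ ✗.
  V = {[e], [g]}: π^{-1}(V) = {e, g} ∉ τ ✗.
  V = {[d=h], [e], [g]}: π^{-1}(V) = {d, e, g, h} ∉ τ ✗.
  V = {[f], [g]}: π^{-1}(V) = {f, g} ∉ τ ✗.
  V = {[d=h], [f], [g]}: π^{-1}(V) = {d, f, g, h} ∈ τ ✓.
  V = {[e], [f], [g]}: π^{-1}(V) = {e, f, g} ∉ τ ✗.
  V = {[d=h], [e], [f], [g]}: π^{-1}(V) = {d, e, f, g, h} ∈ τ ✓.
Open sets in the quotient: τ_Q = {{}, {[d=h], [f], [g]}, {[d=h], [e], [f], [g]}} (3 elements).


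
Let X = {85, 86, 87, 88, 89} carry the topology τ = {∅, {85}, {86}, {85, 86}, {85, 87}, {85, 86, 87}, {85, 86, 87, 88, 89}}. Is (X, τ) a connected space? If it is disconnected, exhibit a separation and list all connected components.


(X, τ) is connected.

Find clopen sets (U ∈ τ with X ∖ U ∈ τ):
  U = ∅, X ∖ U = {85, 86, 87, 88, 89} — both open, so U is clopen.
  U = {85, 86, 87, 88, 89}, X ∖ U = ∅ — both open, so U is clopen.
Only trivial clopens (∅ and X) exist, so (X, τ) is connected.
Compute connected components by grouping points that agree on all clopens:
  component: {85, 86, 87, 88, 89}


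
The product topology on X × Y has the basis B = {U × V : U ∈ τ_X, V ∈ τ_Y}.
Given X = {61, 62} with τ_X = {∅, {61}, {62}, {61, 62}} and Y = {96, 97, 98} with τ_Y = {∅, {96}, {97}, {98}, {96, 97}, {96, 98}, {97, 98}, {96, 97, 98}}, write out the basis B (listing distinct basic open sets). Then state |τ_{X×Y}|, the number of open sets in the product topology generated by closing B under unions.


Basis B = {∅ × ∅, {61} × {96}, {61} × {97}, {61} × {98}, {62} × {96}, {62} × {97}, {62} × {98}, {61} × {96, 97}, {61} × {96, 98}, {61, 62} × {96}, {61} × {97, 98}, {61, 62} × {97}, {61, 62} × {98}, {62} × {96, 97}, {62} × {96, 98}, {62} × {97, 98}, {61} × {96, 97, 98}, {62} × {96, 97, 98}, {61, 62} × {96, 97}, {61, 62} × {96, 98}, {61, 62} × {97, 98}, {61, 62} × {96, 97, 98}}; |τ_{X×Y}| = 64.

Enumerate products U × V with U ∈ τ_X, V ∈ τ_Y (deduplicated):
  ∅ × ∅ = {} (∅)
  {61} × {96} = {(61,96)}
  {61} × {97} = {(61,97)}
  {61} × {98} = {(61,98)}
  {62} × {96} = {(62,96)}
  {62} × {97} = {(62,97)}
  {62} × {98} = {(62,98)}
  {61} × {96, 97} = {(61,96), (61,97)}
  {61} × {96, 98} = {(61,96), (61,98)}
  {61, 62} × {96} = {(61,96), (62,96)}
  {61} × {97, 98} = {(61,97), (61,98)}
  {61, 62} × {97} = {(61,97), (62,97)}
  {61, 62} × {98} = {(61,98), (62,98)}
  {62} × {96, 97} = {(62,96), (62,97)}
  {62} × {96, 98} = {(62,96), (62,98)}
  {62} × {97, 98} = {(62,97), (62,98)}
  {61} × {96, 97, 98} = {(61,96), (61,97), (61,98)}
  {62} × {96, 97, 98} = {(62,96), (62,97), (62,98)}
  {61, 62} × {96, 97} = {(61,96), (61,97), (62,96), (62,97)}
  {61, 62} × {96, 98} = {(61,96), (61,98), (62,96), (62,98)}
  {61, 62} × {97, 98} = {(61,97), (61,98), (62,97), (62,98)}
  {61, 62} × {96, 97, 98} = {(61,96), (61,97), (61,98), (62,96), (62,97), (62,98)}
These 22 distinct sets form the basis B.
Close under arbitrary unions to get τ_{X×Y}; counting gives |τ_{X×Y}| = 64.


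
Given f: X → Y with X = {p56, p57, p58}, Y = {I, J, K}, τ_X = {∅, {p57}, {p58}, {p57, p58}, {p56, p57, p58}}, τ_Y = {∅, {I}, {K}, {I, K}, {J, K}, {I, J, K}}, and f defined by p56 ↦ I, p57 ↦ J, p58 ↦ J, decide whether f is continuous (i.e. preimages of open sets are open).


f is NOT continuous.

Compute f^{-1}(U) for each U ∈ τ_Y:
  U = ∅: f^{-1}(U) = ∅ ∈ τ_X ✓.
  U = {I}: f^{-1}(U) = {p56} ∉ τ_X ✗.
  U = {K}: f^{-1}(U) = ∅ ∈ τ_X ✓.
  U = {I, K}: f^{-1}(U) = {p56} ∉ τ_X ✗.
  U = {J, K}: f^{-1}(U) = {p57, p58} ∈ τ_X ✓.
  U = {I, J, K}: f^{-1}(U) = {p56, p57, p58} ∈ τ_X ✓.
Found U = {I} with f^{-1}(U) = {p56} not in τ_X. Therefore f is NOT continuous.


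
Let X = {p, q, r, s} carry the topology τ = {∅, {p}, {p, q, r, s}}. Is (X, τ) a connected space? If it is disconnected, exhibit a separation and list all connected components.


(X, τ) is connected.

Find clopen sets (U ∈ τ with X ∖ U ∈ τ):
  U = ∅, X ∖ U = {p, q, r, s} — both open, so U is clopen.
  U = {p, q, r, s}, X ∖ U = ∅ — both open, so U is clopen.
Only trivial clopens (∅ and X) exist, so (X, τ) is connected.
Compute connected components by grouping points that agree on all clopens:
  component: {p, q, r, s}


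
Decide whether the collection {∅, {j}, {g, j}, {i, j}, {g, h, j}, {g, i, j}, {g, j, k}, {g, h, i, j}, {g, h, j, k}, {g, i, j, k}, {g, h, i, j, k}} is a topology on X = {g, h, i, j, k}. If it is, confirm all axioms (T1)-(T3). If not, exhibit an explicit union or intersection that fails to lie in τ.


τ IS a topology on X.

Axiom (T1): ∅ ∈ τ? Yes; X ∈ τ? Yes.
Axiom (T2/T3): check pairwise unions and intersections of members of τ.
All pairwise intersections and unions checked — each lies in τ. Therefore τ satisfies (T1), (T2), (T3): it IS a topology on X.


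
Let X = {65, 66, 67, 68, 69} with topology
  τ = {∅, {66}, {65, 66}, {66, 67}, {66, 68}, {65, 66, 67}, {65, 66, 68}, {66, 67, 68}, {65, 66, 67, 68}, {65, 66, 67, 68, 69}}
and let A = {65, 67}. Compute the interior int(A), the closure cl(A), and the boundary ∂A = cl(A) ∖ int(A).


int(A) = ∅, cl(A) = {65, 67, 69}, ∂A = {65, 67, 69}.

Closed sets in (X, τ) are complements of opens:
  closed(X, τ) = {∅, {69}, {65, 69}, {67, 69}, {68, 69}, {65, 67, 69}, {65, 68, 69}, {67, 68, 69}, {65, 67, 68, 69}, {65, 66, 67, 68, 69}}.
int(A) = ⋃ {U ∈ τ : U ⊆ A}. Opens contained in A: ∅.
Taking the union of these: int(A) = ∅.
cl(A) = ⋂ {C closed : A ⊆ C}. Closed sets containing A: {65, 67, 69}, {65, 67, 68, 69}, {65, 66, 67, 68, 69}.
Intersecting these: cl(A) = {65, 67, 69}.
∂A = cl(A) ∖ int(A) = {65, 67, 69} ∖ ∅ = {65, 67, 69}.


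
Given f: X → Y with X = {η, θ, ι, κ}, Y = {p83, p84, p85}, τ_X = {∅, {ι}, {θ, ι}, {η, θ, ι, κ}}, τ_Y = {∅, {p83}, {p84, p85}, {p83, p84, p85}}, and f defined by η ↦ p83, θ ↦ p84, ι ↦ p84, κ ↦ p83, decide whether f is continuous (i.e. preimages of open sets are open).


f is NOT continuous.

Compute f^{-1}(U) for each U ∈ τ_Y:
  U = ∅: f^{-1}(U) = ∅ ∈ τ_X ✓.
  U = {p83}: f^{-1}(U) = {η, κ} ∉ τ_X ✗.
  U = {p84, p85}: f^{-1}(U) = {θ, ι} ∈ τ_X ✓.
  U = {p83, p84, p85}: f^{-1}(U) = {η, θ, ι, κ} ∈ τ_X ✓.
Found U = {p83} with f^{-1}(U) = {η, κ} not in τ_X. Therefore f is NOT continuous.


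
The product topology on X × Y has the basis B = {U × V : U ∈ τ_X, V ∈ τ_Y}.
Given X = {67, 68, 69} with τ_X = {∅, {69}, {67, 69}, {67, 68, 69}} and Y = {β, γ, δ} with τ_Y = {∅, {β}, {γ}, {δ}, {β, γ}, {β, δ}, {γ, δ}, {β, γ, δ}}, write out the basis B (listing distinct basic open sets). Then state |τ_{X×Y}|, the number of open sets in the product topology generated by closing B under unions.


Basis B = {∅ × ∅, {69} × {β}, {69} × {γ}, {69} × {δ}, {67, 69} × {β}, {67, 69} × {γ}, {67, 69} × {δ}, {69} × {β, γ}, {69} × {β, δ}, {69} × {γ, δ}, {67, 68, 69} × {β}, {67, 68, 69} × {γ}, {67, 68, 69} × {δ}, {69} × {β, γ, δ}, {67, 69} × {β, γ}, {67, 69} × {β, δ}, {67, 69} × {γ, δ}, {67, 69} × {β, γ, δ}, {67, 68, 69} × {β, γ}, {67, 68, 69} × {β, δ}, {67, 68, 69} × {γ, δ}, {67, 68, 69} × {β, γ, δ}}; |τ_{X×Y}| = 64.

Enumerate products U × V with U ∈ τ_X, V ∈ τ_Y (deduplicated):
  ∅ × ∅ = {} (∅)
  {69} × {β} = {(69,β)}
  {69} × {γ} = {(69,γ)}
  {69} × {δ} = {(69,δ)}
  {67, 69} × {β} = {(67,β), (69,β)}
  {67, 69} × {γ} = {(67,γ), (69,γ)}
  {67, 69} × {δ} = {(67,δ), (69,δ)}
  {69} × {β, γ} = {(69,β), (69,γ)}
  {69} × {β, δ} = {(69,β), (69,δ)}
  {69} × {γ, δ} = {(69,γ), (69,δ)}
  {67, 68, 69} × {β} = {(67,β), (68,β), (69,β)}
  {67, 68, 69} × {γ} = {(67,γ), (68,γ), (69,γ)}
  {67, 68, 69} × {δ} = {(67,δ), (68,δ), (69,δ)}
  {69} × {β, γ, δ} = {(69,β), (69,γ), (69,δ)}
  {67, 69} × {β, γ} = {(67,β), (67,γ), (69,β), (69,γ)}
  {67, 69} × {β, δ} = {(67,β), (67,δ), (69,β), (69,δ)}
  {67, 69} × {γ, δ} = {(67,γ), (67,δ), (69,γ), (69,δ)}
  {67, 69} × {β, γ, δ} = {(67,β), (67,γ), (67,δ), (69,β), (69,γ), (69,δ)}
  {67, 68, 69} × {β, γ} = {(67,β), (67,γ), (68,β), (68,γ), (69,β), (69,γ)}
  {67, 68, 69} × {β, δ} = {(67,β), (67,δ), (68,β), (68,δ), (69,β), (69,δ)}
  {67, 68, 69} × {γ, δ} = {(67,γ), (67,δ), (68,γ), (68,δ), (69,γ), (69,δ)}
  {67, 68, 69} × {β, γ, δ} = {(67,β), (67,γ), (67,δ), (68,β), (68,γ), (68,δ), (69,β), (69,γ), (69,δ)}
These 22 distinct sets form the basis B.
Close under arbitrary unions to get τ_{X×Y}; counting gives |τ_{X×Y}| = 64.


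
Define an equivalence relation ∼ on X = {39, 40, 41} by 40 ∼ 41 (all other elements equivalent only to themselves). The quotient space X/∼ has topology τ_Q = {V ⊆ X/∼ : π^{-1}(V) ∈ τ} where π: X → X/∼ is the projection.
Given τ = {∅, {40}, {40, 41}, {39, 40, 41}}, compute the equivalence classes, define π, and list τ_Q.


X/∼ = {[39], [40=41]}; |τ_Q| = 3.

Equivalence classes: [39], [40=41].
Quotient map π: X → X/∼ sends 39 ↦ [39], 40 ↦ [40=41], 41 ↦ [40=41].
For each subset V ⊆ X/∼, compute π^{-1}(V) ⊆ X and check whether π^{-1}(V) ∈ τ. V is open in τ_Q iff π^{-1}(V) ∈ τ.
  V = {}: π^{-1}(V) = ∅ ∈ τ ✓.
  V = {[39]}: π^{-1}(V) = {39} ∉ τ ✗.
  V = {[40=41]}: π^{-1}(V) = {40, 41} ∈ τ ✓.
  V = {[39], [40=41]}: π^{-1}(V) = {39, 40, 41} ∈ τ ✓.
Open sets in the quotient: τ_Q = {{}, {[40=41]}, {[39], [40=41]}} (3 elements).


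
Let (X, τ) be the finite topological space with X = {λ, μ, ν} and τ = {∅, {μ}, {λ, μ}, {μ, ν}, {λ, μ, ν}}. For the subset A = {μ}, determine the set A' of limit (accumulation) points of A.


A' = {λ, ν}

For each x ∈ X, list the open sets U ∈ τ with x ∈ U, then check whether U ∩ (A ∖ {x}) ≠ ∅ for every such U.
  x = λ: opens ∋ x are {λ, μ}, {λ, μ, ν}; each meets A ∖ {λ}, so x IS a limit point.
  x = μ: open {μ} ∋ x has {μ} ∩ (A ∖ {μ}) = ∅, so x is NOT a limit point.
  x = ν: opens ∋ x are {μ, ν}, {λ, μ, ν}; each meets A ∖ {ν}, so x IS a limit point.
Collecting: A' = {λ, ν}.


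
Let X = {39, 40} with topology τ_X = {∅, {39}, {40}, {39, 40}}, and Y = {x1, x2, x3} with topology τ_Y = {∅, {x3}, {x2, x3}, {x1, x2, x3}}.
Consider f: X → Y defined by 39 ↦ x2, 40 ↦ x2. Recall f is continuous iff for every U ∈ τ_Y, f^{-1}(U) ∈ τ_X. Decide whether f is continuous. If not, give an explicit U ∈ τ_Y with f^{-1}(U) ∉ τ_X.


f IS continuous.

Compute f^{-1}(U) for each U ∈ τ_Y:
  U = ∅: f^{-1}(U) = ∅ ∈ τ_X ✓.
  U = {x3}: f^{-1}(U) = ∅ ∈ τ_X ✓.
  U = {x2, x3}: f^{-1}(U) = {39, 40} ∈ τ_X ✓.
  U = {x1, x2, x3}: f^{-1}(U) = {39, 40} ∈ τ_X ✓.
Every preimage lies in τ_X, so f IS continuous.


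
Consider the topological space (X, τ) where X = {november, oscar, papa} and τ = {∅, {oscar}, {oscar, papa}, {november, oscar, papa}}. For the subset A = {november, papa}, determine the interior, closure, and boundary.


int(A) = ∅, cl(A) = {november, papa}, ∂A = {november, papa}.

Closed sets in (X, τ) are complements of opens:
  closed(X, τ) = {∅, {november}, {november, papa}, {november, oscar, papa}}.
int(A) = ⋃ {U ∈ τ : U ⊆ A}. Opens contained in A: ∅.
Taking the union of these: int(A) = ∅.
cl(A) = ⋂ {C closed : A ⊆ C}. Closed sets containing A: {november, papa}, {november, oscar, papa}.
Intersecting these: cl(A) = {november, papa}.
∂A = cl(A) ∖ int(A) = {november, papa} ∖ ∅ = {november, papa}.


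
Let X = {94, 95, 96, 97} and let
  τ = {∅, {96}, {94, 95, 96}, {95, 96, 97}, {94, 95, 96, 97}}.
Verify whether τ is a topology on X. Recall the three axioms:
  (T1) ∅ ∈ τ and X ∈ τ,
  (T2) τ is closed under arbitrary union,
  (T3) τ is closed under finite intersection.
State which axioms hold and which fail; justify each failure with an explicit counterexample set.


τ is NOT a topology on X.

Axiom (T1): ∅ ∈ τ? Yes; X ∈ τ? Yes.
Axiom (T2/T3): check pairwise unions and intersections of members of τ.
Counterexample for (T3): {94, 95, 96} ∩ {95, 96, 97} = {95, 96} ∉ τ. Therefore τ is NOT a topology.


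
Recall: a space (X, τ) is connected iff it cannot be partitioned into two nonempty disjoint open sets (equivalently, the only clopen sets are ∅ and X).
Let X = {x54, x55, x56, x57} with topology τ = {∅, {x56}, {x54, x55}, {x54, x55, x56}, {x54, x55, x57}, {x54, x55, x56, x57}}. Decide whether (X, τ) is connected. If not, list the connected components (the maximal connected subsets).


(X, τ) is disconnected; components = [{x56}, {x54, x55, x57}].

Find clopen sets (U ∈ τ with X ∖ U ∈ τ):
  U = ∅, X ∖ U = {x54, x55, x56, x57} — both open, so U is clopen.
  U = {x56}, X ∖ U = {x54, x55, x57} — both open, so U is clopen.
  U = {x54, x55, x57}, X ∖ U = {x56} — both open, so U is clopen.
  U = {x54, x55, x56, x57}, X ∖ U = ∅ — both open, so U is clopen.
Nontrivial clopen(s) exist: e.g. {x54, x55, x57}. So (X, τ) is disconnected.
Compute connected components by grouping points that agree on all clopens:
  component: {x56}
  component: {x54, x55, x57}


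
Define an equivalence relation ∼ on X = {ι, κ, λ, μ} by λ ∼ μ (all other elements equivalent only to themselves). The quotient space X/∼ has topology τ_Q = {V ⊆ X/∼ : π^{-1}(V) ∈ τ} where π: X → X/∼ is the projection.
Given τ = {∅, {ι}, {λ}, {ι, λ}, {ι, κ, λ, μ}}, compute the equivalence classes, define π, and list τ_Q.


X/∼ = {[ι], [κ], [λ=μ]}; |τ_Q| = 3.

Equivalence classes: [ι], [κ], [λ=μ].
Quotient map π: X → X/∼ sends ι ↦ [ι], κ ↦ [κ], λ ↦ [λ=μ], μ ↦ [λ=μ].
For each subset V ⊆ X/∼, compute π^{-1}(V) ⊆ X and check whether π^{-1}(V) ∈ τ. V is open in τ_Q iff π^{-1}(V) ∈ τ.
  V = {}: π^{-1}(V) = ∅ ∈ τ ✓.
  V = {[ι]}: π^{-1}(V) = {ι} ∈ τ ✓.
  V = {[κ]}: π^{-1}(V) = {κ} ∉ τ ✗.
  V = {[ι], [κ]}: π^{-1}(V) = {ι, κ} ∉ τ ✗.
  V = {[λ=μ]}: π^{-1}(V) = {λ, μ} ∉ τ ✗.
  V = {[ι], [λ=μ]}: π^{-1}(V) = {ι, λ, μ} ∉ τ ✗.
  V = {[κ], [λ=μ]}: π^{-1}(V) = {κ, λ, μ} ∉ τ ✗.
  V = {[ι], [κ], [λ=μ]}: π^{-1}(V) = {ι, κ, λ, μ} ∈ τ ✓.
Open sets in the quotient: τ_Q = {{}, {[ι]}, {[ι], [κ], [λ=μ]}} (3 elements).


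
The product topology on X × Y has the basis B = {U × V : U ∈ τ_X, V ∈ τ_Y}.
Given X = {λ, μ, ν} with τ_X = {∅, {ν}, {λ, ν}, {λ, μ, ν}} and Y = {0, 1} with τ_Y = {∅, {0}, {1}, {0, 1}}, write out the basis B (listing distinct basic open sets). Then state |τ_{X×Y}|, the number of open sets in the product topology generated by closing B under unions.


Basis B = {∅ × ∅, {ν} × {0}, {ν} × {1}, {λ, ν} × {0}, {λ, ν} × {1}, {ν} × {0, 1}, {λ, μ, ν} × {0}, {λ, μ, ν} × {1}, {λ, ν} × {0, 1}, {λ, μ, ν} × {0, 1}}; |τ_{X×Y}| = 16.

Enumerate products U × V with U ∈ τ_X, V ∈ τ_Y (deduplicated):
  ∅ × ∅ = {} (∅)
  {ν} × {0} = {(ν,0)}
  {ν} × {1} = {(ν,1)}
  {λ, ν} × {0} = {(λ,0), (ν,0)}
  {λ, ν} × {1} = {(λ,1), (ν,1)}
  {ν} × {0, 1} = {(ν,0), (ν,1)}
  {λ, μ, ν} × {0} = {(λ,0), (μ,0), (ν,0)}
  {λ, μ, ν} × {1} = {(λ,1), (μ,1), (ν,1)}
  {λ, ν} × {0, 1} = {(λ,0), (λ,1), (ν,0), (ν,1)}
  {λ, μ, ν} × {0, 1} = {(λ,0), (λ,1), (μ,0), (μ,1), (ν,0), (ν,1)}
These 10 distinct sets form the basis B.
Close under arbitrary unions to get τ_{X×Y}; counting gives |τ_{X×Y}| = 16.


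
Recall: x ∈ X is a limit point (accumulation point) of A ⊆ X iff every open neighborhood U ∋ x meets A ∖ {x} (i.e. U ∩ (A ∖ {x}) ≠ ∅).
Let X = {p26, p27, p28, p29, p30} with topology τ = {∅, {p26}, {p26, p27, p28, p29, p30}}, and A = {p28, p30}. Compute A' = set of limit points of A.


A' = {p27, p28, p29, p30}

For each x ∈ X, list the open sets U ∈ τ with x ∈ U, then check whether U ∩ (A ∖ {x}) ≠ ∅ for every such U.
  x = p26: open {p26} ∋ x has {p26} ∩ (A ∖ {p26}) = ∅, so x is NOT a limit point.
  x = p27: opens ∋ x are {p26, p27, p28, p29, p30}; each meets A ∖ {p27}, so x IS a limit point.
  x = p28: opens ∋ x are {p26, p27, p28, p29, p30}; each meets A ∖ {p28}, so x IS a limit point.
  x = p29: opens ∋ x are {p26, p27, p28, p29, p30}; each meets A ∖ {p29}, so x IS a limit point.
  x = p30: opens ∋ x are {p26, p27, p28, p29, p30}; each meets A ∖ {p30}, so x IS a limit point.
Collecting: A' = {p27, p28, p29, p30}.


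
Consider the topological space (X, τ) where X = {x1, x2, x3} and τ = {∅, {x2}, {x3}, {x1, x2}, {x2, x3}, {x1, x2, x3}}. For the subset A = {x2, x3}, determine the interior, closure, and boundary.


int(A) = {x2, x3}, cl(A) = {x1, x2, x3}, ∂A = {x1}.

Closed sets in (X, τ) are complements of opens:
  closed(X, τ) = {∅, {x1}, {x3}, {x1, x2}, {x1, x3}, {x1, x2, x3}}.
int(A) = ⋃ {U ∈ τ : U ⊆ A}. Opens contained in A: ∅, {x2}, {x3}, {x2, x3}.
Taking the union of these: int(A) = {x2, x3}.
cl(A) = ⋂ {C closed : A ⊆ C}. Closed sets containing A: {x1, x2, x3}.
Intersecting these: cl(A) = {x1, x2, x3}.
∂A = cl(A) ∖ int(A) = {x1, x2, x3} ∖ {x2, x3} = {x1}.


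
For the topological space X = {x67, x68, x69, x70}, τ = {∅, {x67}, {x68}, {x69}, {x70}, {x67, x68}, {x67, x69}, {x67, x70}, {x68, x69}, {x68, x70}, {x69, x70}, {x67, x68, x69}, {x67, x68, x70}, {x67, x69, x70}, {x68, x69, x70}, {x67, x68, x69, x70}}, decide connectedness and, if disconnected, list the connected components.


(X, τ) is disconnected; components = [{x67}, {x68}, {x69}, {x70}].

Find clopen sets (U ∈ τ with X ∖ U ∈ τ):
  U = ∅, X ∖ U = {x67, x68, x69, x70} — both open, so U is clopen.
  U = {x67}, X ∖ U = {x68, x69, x70} — both open, so U is clopen.
  U = {x68}, X ∖ U = {x67, x69, x70} — both open, so U is clopen.
  U = {x69}, X ∖ U = {x67, x68, x70} — both open, so U is clopen.
  U = {x70}, X ∖ U = {x67, x68, x69} — both open, so U is clopen.
  U = {x67, x68}, X ∖ U = {x69, x70} — both open, so U is clopen.
  U = {x67, x69}, X ∖ U = {x68, x70} — both open, so U is clopen.
  U = {x67, x70}, X ∖ U = {x68, x69} — both open, so U is clopen.
  U = {x68, x69}, X ∖ U = {x67, x70} — both open, so U is clopen.
  U = {x68, x70}, X ∖ U = {x67, x69} — both open, so U is clopen.
  U = {x69, x70}, X ∖ U = {x67, x68} — both open, so U is clopen.
  U = {x67, x68, x69}, X ∖ U = {x70} — both open, so U is clopen.
  U = {x67, x68, x70}, X ∖ U = {x69} — both open, so U is clopen.
  U = {x67, x69, x70}, X ∖ U = {x68} — both open, so U is clopen.
  U = {x68, x69, x70}, X ∖ U = {x67} — both open, so U is clopen.
  U = {x67, x68, x69, x70}, X ∖ U = ∅ — both open, so U is clopen.
Nontrivial clopen(s) exist: e.g. {x70}. So (X, τ) is disconnected.
Compute connected components by grouping points that agree on all clopens:
  component: {x67}
  component: {x68}
  component: {x69}
  component: {x70}
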